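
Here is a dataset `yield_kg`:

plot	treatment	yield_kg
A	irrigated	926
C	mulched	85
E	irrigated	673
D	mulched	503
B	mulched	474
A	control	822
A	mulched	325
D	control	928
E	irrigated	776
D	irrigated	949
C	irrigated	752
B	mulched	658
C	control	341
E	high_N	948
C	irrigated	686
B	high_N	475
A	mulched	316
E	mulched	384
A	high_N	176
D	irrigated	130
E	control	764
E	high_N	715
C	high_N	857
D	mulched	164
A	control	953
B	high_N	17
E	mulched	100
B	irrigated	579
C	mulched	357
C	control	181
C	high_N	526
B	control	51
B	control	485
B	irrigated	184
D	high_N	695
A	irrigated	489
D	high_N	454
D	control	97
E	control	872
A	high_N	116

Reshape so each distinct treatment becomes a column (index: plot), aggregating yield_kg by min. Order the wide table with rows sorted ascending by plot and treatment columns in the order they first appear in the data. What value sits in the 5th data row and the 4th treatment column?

With rows sorted ascending by plot, row 5 is plot=E. treatment columns in first-appearance order: irrigated, mulched, control, high_N; column 4 is high_N.
Long rows with plot=E, treatment=high_N: min(948, 715) = 715.

715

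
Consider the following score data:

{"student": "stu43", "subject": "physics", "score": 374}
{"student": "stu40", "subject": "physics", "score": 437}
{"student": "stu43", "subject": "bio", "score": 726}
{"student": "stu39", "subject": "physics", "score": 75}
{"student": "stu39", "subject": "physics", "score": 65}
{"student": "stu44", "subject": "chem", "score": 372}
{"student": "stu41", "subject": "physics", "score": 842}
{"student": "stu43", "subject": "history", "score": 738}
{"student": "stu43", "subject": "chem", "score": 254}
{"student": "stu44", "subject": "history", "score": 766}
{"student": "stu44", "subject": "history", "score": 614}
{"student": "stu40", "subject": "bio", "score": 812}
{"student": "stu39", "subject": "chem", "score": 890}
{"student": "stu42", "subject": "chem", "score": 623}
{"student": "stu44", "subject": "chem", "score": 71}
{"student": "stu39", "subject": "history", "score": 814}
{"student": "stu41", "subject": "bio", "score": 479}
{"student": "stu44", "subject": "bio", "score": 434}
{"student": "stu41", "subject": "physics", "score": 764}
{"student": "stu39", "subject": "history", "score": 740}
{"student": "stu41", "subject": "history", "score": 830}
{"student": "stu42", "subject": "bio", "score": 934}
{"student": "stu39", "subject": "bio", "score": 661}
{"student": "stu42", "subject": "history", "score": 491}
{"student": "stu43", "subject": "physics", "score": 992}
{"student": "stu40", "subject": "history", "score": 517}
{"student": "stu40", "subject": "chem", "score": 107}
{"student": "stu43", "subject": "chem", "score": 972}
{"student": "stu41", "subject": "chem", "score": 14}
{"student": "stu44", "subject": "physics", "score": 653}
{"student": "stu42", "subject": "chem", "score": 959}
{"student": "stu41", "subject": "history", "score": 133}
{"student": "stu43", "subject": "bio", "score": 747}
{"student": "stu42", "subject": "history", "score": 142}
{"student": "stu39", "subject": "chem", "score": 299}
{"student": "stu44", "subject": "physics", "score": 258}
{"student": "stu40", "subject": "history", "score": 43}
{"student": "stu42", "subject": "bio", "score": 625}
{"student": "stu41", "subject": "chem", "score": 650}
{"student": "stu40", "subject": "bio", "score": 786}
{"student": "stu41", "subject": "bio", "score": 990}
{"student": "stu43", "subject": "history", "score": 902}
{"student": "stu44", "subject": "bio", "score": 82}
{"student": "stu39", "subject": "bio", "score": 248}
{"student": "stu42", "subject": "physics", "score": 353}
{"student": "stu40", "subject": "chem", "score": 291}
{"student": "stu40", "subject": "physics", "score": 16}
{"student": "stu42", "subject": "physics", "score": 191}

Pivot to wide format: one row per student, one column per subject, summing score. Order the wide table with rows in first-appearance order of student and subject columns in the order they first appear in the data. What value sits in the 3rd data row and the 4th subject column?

1554

With rows in first-appearance order of student, row 3 is student=stu39. subject columns in first-appearance order: physics, bio, chem, history; column 4 is history.
Long rows with student=stu39, subject=history: 814 + 740 = 1554.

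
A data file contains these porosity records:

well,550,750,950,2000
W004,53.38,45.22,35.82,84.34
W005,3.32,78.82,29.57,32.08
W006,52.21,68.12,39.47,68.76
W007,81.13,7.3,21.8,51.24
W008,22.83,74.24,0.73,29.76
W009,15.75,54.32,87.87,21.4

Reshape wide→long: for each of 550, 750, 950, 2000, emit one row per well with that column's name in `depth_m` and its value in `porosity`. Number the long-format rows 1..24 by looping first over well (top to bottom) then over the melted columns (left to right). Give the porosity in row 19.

0.73

24 rows total (6 × 4). Row 19: index ⌊(19-1)/4⌋ = 4 into well → W008; (19-1) mod 4 = 2 into the melted columns → 950.
So row 19 is (W008, 950, 0.73); porosity = 0.73.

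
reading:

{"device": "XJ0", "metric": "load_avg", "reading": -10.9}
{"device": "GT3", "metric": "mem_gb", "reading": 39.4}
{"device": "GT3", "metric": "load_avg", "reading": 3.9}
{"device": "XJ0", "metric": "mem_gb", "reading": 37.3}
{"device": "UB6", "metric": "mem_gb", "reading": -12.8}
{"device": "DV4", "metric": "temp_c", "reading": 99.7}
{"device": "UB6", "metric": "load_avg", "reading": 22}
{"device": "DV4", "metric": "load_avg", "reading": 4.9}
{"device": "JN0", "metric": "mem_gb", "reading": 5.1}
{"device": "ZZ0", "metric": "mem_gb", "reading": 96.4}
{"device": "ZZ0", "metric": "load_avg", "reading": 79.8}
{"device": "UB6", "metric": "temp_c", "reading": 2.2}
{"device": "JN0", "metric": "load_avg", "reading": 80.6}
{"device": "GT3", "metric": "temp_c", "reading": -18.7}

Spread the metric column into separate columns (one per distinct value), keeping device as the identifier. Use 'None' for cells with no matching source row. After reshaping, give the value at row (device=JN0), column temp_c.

None

No long-format row has device=JN0 and metric=temp_c, so the cell is None.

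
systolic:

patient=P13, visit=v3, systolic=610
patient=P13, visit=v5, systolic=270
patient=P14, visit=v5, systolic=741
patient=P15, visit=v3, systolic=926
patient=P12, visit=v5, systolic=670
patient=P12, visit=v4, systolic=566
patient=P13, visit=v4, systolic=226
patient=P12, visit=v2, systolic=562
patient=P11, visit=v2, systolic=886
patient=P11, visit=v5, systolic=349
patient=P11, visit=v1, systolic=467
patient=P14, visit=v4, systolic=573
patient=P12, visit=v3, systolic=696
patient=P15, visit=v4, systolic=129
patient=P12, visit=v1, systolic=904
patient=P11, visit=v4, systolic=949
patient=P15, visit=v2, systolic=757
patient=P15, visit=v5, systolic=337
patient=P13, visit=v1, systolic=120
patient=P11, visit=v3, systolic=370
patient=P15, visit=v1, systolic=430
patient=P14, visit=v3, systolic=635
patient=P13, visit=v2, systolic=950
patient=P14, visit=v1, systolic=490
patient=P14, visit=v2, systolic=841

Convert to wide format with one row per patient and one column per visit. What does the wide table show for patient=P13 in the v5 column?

Wide layout: rows indexed by patient, columns are the 5 distinct visit values (v3, v5, v4, v2, v1).
Cell (patient=P13, visit=v5) draws from the long row where patient=P13 and visit=v5, which has systolic=270.

270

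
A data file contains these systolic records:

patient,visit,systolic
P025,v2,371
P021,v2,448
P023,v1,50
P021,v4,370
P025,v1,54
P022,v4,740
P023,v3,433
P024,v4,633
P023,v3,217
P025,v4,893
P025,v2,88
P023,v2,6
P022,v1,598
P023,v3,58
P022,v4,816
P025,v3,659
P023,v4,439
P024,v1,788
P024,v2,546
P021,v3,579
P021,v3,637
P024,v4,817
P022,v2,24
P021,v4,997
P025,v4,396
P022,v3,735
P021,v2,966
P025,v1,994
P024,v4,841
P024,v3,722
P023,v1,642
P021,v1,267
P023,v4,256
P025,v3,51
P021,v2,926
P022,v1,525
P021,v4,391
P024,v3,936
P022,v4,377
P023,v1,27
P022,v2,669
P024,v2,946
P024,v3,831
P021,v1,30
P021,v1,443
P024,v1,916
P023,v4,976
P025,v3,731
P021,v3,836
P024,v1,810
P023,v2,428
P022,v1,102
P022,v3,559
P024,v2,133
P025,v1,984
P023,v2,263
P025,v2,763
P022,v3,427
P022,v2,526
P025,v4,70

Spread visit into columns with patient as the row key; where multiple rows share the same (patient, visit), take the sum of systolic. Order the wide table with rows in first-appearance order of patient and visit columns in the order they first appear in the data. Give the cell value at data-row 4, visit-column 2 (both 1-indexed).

1225

With rows in first-appearance order of patient, row 4 is patient=P022. visit columns in first-appearance order: v2, v1, v4, v3; column 2 is v1.
Long rows with patient=P022, visit=v1: 598 + 525 + 102 = 1225.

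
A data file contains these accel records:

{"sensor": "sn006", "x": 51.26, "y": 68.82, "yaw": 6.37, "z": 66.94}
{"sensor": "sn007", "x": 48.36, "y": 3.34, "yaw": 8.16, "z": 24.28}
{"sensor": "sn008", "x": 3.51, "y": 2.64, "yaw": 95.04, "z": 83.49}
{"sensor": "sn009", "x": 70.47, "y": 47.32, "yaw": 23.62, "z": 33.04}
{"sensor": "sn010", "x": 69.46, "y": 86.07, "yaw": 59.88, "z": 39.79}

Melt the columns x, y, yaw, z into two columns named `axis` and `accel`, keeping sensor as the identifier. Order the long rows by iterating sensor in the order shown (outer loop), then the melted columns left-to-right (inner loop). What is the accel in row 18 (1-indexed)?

20 rows total (5 × 4). Row 18: index ⌊(18-1)/4⌋ = 4 into sensor → sn010; (18-1) mod 4 = 1 into the melted columns → y.
So row 18 is (sn010, y, 86.07); accel = 86.07.

86.07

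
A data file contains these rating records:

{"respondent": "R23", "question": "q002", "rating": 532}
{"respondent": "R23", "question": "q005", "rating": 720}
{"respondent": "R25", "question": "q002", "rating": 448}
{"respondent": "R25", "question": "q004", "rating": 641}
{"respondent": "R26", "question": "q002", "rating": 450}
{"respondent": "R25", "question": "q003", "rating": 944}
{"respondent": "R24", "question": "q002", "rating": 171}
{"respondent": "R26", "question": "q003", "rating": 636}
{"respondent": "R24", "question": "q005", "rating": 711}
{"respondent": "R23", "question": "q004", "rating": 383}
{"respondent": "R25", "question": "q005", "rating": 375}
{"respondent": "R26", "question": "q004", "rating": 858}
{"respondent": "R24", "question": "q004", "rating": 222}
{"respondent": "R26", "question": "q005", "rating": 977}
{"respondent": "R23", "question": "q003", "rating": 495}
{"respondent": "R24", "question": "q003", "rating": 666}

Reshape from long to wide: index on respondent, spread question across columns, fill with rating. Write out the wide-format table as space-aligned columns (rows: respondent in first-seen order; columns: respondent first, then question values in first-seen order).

Columns: respondent plus the 4 distinct question values (q002, q005, q004, q003).
For example, row R23 column q002 takes rating=532 from the long row (R23, q002).

respondent  q002  q005  q004  q003
R23         532   720   383   495 
R25         448   375   641   944 
R26         450   977   858   636 
R24         171   711   222   666 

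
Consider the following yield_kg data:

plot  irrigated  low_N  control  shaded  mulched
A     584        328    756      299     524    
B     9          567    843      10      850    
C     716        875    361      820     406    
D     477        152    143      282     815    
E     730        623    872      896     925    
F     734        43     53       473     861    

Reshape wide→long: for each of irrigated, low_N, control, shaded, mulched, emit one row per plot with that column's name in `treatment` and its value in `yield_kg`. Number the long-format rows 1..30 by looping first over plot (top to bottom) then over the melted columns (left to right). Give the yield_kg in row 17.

152

30 rows total (6 × 5). Row 17: index ⌊(17-1)/5⌋ = 3 into plot → D; (17-1) mod 5 = 1 into the melted columns → low_N.
So row 17 is (D, low_N, 152); yield_kg = 152.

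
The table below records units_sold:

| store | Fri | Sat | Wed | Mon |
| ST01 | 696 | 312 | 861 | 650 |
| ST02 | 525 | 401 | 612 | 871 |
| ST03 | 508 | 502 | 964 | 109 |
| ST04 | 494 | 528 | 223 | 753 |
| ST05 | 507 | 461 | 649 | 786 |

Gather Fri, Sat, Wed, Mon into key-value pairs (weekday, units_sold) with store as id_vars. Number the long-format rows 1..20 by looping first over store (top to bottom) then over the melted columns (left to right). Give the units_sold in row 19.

649

20 rows total (5 × 4). Row 19: index ⌊(19-1)/4⌋ = 4 into store → ST05; (19-1) mod 4 = 2 into the melted columns → Wed.
So row 19 is (ST05, Wed, 649); units_sold = 649.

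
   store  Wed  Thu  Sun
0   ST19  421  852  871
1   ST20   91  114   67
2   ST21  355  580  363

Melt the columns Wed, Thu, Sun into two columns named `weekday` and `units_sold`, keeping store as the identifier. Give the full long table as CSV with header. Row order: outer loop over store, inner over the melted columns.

store,weekday,units_sold
ST19,Wed,421
ST19,Thu,852
ST19,Sun,871
ST20,Wed,91
ST20,Thu,114
ST20,Sun,67
ST21,Wed,355
ST21,Thu,580
ST21,Sun,363

Each (store, column) pair becomes one row: 3 × 3 = 9 rows.
For example, (ST19, Wed) → units_sold=421.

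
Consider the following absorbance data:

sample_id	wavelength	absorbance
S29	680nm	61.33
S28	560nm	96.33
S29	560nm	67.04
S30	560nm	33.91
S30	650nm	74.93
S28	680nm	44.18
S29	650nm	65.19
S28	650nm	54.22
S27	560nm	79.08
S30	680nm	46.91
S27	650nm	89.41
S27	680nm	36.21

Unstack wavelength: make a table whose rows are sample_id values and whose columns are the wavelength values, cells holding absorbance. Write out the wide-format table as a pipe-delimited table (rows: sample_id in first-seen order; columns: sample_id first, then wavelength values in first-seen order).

| sample_id | 680nm | 560nm | 650nm |
| S29 | 61.33 | 67.04 | 65.19 |
| S28 | 44.18 | 96.33 | 54.22 |
| S30 | 46.91 | 33.91 | 74.93 |
| S27 | 36.21 | 79.08 | 89.41 |

Columns: sample_id plus the 3 distinct wavelength values (680nm, 560nm, 650nm).
For example, row S29 column 680nm takes absorbance=61.33 from the long row (S29, 680nm).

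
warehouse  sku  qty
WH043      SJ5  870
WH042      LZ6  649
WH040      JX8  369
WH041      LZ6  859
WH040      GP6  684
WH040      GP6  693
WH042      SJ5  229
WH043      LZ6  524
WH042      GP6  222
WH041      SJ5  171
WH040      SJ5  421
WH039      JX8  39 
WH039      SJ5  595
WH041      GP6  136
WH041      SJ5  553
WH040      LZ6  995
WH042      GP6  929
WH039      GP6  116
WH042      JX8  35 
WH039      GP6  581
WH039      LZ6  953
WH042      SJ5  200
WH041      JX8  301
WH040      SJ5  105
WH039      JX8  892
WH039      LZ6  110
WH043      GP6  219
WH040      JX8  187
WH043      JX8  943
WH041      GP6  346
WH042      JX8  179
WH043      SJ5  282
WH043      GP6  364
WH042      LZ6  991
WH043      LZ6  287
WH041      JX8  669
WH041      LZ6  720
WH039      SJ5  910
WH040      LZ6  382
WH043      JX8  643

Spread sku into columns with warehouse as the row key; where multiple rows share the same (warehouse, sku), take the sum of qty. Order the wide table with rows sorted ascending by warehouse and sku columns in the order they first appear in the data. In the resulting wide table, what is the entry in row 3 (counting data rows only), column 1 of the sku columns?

With rows sorted ascending by warehouse, row 3 is warehouse=WH041. sku columns in first-appearance order: SJ5, LZ6, JX8, GP6; column 1 is SJ5.
Long rows with warehouse=WH041, sku=SJ5: 171 + 553 = 724.

724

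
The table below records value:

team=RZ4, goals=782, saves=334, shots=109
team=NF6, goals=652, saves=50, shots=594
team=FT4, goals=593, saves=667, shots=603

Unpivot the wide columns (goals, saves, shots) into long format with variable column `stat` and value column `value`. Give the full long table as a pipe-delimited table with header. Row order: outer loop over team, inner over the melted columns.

Each (team, column) pair becomes one row: 3 × 3 = 9 rows.
For example, (RZ4, goals) → value=782.

| team | stat | value |
| RZ4 | goals | 782 |
| RZ4 | saves | 334 |
| RZ4 | shots | 109 |
| NF6 | goals | 652 |
| NF6 | saves | 50 |
| NF6 | shots | 594 |
| FT4 | goals | 593 |
| FT4 | saves | 667 |
| FT4 | shots | 603 |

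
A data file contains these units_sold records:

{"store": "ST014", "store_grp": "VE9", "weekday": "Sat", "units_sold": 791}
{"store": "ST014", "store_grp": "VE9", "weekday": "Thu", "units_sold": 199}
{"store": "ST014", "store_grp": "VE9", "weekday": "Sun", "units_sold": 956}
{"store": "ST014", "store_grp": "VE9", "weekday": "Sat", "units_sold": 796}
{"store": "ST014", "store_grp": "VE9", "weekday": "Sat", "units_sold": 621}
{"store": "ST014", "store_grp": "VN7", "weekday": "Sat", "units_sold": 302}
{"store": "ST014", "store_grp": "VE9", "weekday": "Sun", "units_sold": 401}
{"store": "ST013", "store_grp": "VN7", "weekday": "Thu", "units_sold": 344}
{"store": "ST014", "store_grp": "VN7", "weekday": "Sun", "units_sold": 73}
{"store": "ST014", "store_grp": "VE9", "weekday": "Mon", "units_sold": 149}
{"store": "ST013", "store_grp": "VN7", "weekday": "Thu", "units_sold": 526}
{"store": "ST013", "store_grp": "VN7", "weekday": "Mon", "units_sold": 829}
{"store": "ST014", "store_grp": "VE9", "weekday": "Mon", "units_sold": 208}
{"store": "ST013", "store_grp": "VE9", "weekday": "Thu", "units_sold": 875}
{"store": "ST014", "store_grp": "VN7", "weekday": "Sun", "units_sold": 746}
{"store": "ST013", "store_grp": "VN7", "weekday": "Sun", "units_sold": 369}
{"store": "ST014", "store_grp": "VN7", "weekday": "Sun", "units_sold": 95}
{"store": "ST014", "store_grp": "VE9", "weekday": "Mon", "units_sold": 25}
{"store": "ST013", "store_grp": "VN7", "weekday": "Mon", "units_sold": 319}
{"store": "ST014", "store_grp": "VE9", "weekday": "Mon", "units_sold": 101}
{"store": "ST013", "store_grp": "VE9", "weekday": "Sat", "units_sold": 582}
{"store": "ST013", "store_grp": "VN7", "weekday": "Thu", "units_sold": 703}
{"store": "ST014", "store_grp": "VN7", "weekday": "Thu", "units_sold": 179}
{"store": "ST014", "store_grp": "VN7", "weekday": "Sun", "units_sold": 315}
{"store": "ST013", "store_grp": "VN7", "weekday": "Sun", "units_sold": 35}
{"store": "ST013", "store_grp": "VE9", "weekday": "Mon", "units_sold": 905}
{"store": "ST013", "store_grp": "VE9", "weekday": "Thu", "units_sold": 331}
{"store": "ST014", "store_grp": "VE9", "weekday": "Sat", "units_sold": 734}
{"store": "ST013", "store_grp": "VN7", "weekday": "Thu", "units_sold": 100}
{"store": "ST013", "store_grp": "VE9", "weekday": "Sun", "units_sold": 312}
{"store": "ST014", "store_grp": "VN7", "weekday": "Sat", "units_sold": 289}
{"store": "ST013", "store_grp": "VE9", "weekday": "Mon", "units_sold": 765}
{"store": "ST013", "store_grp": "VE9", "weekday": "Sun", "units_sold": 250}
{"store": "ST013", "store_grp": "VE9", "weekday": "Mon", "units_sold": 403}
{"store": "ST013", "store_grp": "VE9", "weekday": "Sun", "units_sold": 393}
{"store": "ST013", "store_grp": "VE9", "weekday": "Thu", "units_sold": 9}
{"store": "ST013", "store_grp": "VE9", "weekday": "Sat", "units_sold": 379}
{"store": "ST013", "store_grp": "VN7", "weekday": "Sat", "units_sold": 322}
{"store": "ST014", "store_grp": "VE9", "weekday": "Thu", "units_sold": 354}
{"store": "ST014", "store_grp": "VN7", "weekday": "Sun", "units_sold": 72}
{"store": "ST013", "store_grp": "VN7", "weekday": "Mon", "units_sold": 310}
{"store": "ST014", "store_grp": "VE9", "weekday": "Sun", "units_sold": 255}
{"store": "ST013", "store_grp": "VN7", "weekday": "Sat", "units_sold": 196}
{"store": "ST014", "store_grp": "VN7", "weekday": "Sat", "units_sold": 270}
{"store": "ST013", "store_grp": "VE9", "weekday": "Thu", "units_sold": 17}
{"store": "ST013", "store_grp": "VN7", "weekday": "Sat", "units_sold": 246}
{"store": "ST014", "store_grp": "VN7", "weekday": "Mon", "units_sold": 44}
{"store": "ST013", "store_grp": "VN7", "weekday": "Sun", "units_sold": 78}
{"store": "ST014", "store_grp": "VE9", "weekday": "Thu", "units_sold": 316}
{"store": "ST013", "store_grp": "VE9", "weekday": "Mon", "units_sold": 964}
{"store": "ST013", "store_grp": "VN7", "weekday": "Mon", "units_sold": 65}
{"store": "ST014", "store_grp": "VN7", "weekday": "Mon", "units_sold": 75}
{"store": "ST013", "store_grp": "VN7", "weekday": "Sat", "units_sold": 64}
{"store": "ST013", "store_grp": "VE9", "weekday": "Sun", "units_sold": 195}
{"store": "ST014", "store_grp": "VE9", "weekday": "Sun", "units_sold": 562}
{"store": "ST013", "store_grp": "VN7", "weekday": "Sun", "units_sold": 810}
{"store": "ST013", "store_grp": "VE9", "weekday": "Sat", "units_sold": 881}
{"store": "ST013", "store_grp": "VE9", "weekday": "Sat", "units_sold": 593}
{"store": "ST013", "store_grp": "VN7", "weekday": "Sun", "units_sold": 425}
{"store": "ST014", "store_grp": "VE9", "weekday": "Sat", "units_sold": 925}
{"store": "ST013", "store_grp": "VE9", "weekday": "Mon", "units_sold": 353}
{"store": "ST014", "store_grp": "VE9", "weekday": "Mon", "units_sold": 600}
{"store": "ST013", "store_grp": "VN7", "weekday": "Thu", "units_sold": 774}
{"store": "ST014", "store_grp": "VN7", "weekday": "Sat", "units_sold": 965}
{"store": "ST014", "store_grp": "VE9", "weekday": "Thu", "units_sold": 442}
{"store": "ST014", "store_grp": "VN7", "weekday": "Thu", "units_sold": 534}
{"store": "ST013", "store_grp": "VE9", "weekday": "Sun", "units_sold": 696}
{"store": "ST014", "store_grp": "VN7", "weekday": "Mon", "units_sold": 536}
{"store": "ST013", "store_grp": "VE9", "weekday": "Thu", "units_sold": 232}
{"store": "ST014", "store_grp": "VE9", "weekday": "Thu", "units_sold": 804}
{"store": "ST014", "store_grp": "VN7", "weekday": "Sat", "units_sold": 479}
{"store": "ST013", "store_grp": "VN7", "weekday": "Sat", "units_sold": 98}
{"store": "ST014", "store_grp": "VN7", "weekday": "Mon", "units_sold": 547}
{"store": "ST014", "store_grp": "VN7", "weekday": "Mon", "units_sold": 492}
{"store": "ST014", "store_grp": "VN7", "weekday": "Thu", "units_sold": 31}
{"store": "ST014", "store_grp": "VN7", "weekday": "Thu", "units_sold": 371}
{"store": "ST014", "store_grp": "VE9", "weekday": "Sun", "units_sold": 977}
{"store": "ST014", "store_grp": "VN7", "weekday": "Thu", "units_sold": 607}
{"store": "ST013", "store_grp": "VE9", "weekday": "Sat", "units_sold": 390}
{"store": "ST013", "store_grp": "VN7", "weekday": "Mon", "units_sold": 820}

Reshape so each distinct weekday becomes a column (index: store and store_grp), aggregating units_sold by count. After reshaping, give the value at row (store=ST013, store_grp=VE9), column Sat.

Rows with store=ST013, store_grp=VE9 and weekday=Sat: units_sold values are 582, 379, 881, 593, 390.
5 rows match — count = 5.

5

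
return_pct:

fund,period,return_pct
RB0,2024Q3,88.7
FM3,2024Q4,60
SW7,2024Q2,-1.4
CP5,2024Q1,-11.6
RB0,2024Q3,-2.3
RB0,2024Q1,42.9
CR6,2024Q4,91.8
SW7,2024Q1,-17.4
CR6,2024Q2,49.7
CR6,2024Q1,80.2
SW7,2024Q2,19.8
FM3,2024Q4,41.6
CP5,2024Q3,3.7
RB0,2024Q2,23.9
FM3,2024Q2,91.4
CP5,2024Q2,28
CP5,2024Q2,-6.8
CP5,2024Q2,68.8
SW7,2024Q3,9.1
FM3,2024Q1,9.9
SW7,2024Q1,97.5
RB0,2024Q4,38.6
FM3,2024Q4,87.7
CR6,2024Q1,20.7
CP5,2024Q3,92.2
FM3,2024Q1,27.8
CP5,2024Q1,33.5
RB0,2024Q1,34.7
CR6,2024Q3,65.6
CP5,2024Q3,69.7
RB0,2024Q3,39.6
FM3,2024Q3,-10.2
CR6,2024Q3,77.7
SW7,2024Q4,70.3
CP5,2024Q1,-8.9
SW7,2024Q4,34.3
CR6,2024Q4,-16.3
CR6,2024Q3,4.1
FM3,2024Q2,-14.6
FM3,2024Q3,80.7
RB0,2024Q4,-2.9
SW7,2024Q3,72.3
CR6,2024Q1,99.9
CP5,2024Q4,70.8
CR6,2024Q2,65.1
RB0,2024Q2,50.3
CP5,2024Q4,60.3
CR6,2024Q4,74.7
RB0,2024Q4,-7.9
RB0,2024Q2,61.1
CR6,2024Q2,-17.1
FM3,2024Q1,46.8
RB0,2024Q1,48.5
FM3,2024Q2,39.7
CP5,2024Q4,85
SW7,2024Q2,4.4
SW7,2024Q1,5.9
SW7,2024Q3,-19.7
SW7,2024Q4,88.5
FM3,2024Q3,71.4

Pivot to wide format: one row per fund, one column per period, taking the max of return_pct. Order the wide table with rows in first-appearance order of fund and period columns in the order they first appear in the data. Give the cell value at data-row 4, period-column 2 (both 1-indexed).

With rows in first-appearance order of fund, row 4 is fund=CP5. period columns in first-appearance order: 2024Q3, 2024Q4, 2024Q2, 2024Q1; column 2 is 2024Q4.
Long rows with fund=CP5, period=2024Q4: max(70.8, 60.3, 85) = 85.

85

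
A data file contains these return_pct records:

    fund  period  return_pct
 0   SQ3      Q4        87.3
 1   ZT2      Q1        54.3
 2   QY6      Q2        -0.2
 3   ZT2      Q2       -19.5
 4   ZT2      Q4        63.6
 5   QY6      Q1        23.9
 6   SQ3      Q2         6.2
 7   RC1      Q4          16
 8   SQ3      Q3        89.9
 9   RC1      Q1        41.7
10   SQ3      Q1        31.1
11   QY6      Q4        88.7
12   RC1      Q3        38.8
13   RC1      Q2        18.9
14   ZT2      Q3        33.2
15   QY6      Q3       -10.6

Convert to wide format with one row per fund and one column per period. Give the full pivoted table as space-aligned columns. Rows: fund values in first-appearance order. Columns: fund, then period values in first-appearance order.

Columns: fund plus the 4 distinct period values (Q4, Q1, Q2, Q3).
For example, row SQ3 column Q4 takes return_pct=87.3 from the long row (SQ3, Q4).

fund  Q4    Q1    Q2     Q3   
SQ3   87.3  31.1  6.2    89.9 
ZT2   63.6  54.3  -19.5  33.2 
QY6   88.7  23.9  -0.2   -10.6
RC1   16    41.7  18.9   38.8 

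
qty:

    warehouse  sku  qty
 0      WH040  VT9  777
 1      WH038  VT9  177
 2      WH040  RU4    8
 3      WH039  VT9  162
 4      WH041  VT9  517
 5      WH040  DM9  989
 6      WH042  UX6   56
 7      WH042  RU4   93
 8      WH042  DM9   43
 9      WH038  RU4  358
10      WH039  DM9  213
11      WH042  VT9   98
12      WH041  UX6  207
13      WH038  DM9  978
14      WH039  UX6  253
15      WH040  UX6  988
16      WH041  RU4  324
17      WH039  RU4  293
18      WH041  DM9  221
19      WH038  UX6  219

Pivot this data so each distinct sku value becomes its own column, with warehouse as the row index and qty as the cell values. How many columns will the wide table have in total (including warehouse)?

1 column for warehouse plus 4 distinct sku values → 5 columns.

5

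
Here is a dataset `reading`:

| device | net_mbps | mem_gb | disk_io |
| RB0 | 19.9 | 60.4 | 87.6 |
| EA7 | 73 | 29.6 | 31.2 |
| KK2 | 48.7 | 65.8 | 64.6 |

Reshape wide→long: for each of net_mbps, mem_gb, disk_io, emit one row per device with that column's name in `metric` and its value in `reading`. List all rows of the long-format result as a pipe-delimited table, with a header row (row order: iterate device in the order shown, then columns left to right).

Each (device, column) pair becomes one row: 3 × 3 = 9 rows.
For example, (RB0, net_mbps) → reading=19.9.

| device | metric | reading |
| RB0 | net_mbps | 19.9 |
| RB0 | mem_gb | 60.4 |
| RB0 | disk_io | 87.6 |
| EA7 | net_mbps | 73 |
| EA7 | mem_gb | 29.6 |
| EA7 | disk_io | 31.2 |
| KK2 | net_mbps | 48.7 |
| KK2 | mem_gb | 65.8 |
| KK2 | disk_io | 64.6 |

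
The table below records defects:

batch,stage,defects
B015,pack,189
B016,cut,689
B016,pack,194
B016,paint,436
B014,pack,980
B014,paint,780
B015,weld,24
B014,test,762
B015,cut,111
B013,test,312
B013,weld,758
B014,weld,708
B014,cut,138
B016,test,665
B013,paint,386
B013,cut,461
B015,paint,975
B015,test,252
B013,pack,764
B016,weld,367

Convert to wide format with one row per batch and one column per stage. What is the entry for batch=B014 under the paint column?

Wide layout: rows indexed by batch, columns are the 5 distinct stage values (pack, cut, paint, weld, test).
Cell (batch=B014, stage=paint) draws from the long row where batch=B014 and stage=paint, which has defects=780.

780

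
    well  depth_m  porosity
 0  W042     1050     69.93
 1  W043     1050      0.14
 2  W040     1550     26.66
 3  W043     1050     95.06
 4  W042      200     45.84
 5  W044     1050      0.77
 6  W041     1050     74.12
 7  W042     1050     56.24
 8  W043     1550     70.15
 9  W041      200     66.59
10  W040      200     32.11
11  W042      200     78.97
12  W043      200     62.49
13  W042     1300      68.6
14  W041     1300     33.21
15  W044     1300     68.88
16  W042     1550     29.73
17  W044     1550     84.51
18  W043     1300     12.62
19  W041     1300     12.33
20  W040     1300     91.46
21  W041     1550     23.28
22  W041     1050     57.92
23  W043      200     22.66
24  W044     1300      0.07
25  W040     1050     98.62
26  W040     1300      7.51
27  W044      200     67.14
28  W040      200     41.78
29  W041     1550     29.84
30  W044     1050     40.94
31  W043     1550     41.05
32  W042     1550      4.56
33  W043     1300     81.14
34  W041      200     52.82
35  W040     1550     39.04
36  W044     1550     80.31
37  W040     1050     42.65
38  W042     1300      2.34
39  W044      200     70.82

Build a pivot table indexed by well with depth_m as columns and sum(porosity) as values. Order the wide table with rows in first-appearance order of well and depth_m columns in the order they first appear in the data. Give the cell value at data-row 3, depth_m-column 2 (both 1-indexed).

With rows in first-appearance order of well, row 3 is well=W040. depth_m columns in first-appearance order: 1050, 1550, 200, 1300; column 2 is 1550.
Long rows with well=W040, depth_m=1550: 26.66 + 39.04 = 65.70.

65.70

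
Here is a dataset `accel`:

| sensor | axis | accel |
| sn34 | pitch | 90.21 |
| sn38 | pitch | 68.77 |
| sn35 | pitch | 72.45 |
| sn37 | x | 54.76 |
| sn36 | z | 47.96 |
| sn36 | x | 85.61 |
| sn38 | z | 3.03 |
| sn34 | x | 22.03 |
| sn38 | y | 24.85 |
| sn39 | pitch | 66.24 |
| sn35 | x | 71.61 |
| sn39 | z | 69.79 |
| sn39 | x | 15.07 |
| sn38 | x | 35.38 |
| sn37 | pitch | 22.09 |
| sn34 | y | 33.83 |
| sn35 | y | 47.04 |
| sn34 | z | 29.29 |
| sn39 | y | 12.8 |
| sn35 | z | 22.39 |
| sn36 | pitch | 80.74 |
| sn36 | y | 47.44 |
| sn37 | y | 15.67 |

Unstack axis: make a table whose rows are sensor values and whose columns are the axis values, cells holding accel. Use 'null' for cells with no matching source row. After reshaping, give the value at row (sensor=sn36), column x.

85.61

The long row with sensor=sn36, axis=x has accel=85.61.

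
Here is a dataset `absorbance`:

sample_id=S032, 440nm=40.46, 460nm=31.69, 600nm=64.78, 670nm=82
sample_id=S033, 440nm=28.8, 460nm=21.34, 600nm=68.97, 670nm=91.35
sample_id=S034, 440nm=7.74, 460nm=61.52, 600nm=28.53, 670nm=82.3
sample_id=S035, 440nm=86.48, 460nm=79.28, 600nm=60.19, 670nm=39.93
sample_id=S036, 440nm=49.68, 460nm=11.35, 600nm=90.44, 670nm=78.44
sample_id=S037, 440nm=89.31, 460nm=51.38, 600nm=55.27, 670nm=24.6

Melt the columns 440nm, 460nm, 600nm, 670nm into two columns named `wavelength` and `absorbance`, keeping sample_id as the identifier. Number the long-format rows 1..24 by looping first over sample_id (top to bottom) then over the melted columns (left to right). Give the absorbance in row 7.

68.97

24 rows total (6 × 4). Row 7: index ⌊(7-1)/4⌋ = 1 into sample_id → S033; (7-1) mod 4 = 2 into the melted columns → 600nm.
So row 7 is (S033, 600nm, 68.97); absorbance = 68.97.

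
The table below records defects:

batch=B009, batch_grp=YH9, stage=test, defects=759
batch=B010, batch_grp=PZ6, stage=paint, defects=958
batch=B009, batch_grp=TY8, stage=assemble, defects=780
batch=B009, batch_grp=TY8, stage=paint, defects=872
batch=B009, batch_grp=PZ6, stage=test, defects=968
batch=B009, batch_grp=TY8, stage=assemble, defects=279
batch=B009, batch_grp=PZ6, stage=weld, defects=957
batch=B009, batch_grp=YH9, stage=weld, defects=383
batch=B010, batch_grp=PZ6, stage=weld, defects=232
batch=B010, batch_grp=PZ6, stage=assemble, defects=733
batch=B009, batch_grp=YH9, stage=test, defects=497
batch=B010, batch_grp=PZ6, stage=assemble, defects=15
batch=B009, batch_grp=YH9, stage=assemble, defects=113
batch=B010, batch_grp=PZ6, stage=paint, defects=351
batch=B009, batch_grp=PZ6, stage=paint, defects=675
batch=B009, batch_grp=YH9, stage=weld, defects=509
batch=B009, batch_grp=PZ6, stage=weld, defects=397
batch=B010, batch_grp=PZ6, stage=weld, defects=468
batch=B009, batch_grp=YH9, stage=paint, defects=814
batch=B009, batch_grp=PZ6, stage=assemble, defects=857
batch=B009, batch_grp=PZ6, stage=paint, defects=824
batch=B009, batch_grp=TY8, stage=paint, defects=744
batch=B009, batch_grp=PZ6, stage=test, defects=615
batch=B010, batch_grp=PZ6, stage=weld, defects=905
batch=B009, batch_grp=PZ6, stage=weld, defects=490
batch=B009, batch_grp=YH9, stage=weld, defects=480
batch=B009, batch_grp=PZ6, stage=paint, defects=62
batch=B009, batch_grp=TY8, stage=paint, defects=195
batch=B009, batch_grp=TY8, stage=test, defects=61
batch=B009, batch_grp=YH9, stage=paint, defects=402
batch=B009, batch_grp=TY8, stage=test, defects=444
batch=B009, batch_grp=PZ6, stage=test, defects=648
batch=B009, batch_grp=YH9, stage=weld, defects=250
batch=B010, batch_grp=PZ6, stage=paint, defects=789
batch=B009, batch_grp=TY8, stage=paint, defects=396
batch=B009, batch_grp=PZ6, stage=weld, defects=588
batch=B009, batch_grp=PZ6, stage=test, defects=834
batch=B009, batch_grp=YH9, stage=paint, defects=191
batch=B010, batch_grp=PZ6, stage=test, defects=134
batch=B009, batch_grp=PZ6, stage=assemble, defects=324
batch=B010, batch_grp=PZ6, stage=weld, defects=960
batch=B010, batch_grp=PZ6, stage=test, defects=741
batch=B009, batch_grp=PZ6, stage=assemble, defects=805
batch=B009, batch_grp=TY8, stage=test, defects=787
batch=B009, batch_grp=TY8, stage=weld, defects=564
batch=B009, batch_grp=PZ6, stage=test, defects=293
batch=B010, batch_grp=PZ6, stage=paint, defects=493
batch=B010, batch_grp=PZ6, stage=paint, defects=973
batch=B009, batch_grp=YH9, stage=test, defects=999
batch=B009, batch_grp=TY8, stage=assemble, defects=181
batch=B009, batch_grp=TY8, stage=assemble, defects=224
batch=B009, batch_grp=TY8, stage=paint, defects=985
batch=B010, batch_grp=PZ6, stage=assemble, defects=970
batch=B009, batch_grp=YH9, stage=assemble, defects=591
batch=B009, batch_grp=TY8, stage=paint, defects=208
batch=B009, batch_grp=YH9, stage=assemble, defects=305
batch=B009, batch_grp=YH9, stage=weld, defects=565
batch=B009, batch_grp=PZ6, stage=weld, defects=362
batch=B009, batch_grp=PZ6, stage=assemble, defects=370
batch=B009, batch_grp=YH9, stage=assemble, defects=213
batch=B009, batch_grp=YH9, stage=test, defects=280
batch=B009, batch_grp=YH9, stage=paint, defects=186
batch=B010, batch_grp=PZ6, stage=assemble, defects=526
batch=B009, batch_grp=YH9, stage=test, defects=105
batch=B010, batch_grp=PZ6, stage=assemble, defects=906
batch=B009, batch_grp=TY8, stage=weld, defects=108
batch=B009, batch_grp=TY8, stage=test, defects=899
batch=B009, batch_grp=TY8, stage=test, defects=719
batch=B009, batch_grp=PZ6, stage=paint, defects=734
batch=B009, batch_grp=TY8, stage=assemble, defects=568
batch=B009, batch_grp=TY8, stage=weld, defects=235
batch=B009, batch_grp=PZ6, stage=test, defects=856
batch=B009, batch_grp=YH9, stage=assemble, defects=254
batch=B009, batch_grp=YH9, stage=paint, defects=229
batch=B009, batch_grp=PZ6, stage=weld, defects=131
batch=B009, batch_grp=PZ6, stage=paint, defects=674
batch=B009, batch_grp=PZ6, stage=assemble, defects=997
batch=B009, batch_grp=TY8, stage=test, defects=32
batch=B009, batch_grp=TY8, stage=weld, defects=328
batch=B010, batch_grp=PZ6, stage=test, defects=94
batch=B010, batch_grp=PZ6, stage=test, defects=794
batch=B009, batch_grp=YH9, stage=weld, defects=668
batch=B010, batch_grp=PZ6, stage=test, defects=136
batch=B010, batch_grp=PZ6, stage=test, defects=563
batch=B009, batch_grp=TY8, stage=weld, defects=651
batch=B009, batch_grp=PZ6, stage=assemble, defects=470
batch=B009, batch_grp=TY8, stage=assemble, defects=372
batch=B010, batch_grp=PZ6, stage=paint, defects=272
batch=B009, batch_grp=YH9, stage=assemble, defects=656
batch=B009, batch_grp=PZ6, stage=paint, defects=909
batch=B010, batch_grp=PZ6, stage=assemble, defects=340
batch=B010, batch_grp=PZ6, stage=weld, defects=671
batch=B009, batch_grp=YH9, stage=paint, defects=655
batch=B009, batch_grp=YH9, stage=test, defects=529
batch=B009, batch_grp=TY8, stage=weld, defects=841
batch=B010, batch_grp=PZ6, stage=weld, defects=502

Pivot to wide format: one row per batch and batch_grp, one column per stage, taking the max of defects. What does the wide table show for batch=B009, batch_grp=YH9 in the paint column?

Rows with batch=B009, batch_grp=YH9 and stage=paint: defects values are 814, 402, 191, 186, 229, 655.
max(814, 402, 191, 186, 229, 655) = 814.

814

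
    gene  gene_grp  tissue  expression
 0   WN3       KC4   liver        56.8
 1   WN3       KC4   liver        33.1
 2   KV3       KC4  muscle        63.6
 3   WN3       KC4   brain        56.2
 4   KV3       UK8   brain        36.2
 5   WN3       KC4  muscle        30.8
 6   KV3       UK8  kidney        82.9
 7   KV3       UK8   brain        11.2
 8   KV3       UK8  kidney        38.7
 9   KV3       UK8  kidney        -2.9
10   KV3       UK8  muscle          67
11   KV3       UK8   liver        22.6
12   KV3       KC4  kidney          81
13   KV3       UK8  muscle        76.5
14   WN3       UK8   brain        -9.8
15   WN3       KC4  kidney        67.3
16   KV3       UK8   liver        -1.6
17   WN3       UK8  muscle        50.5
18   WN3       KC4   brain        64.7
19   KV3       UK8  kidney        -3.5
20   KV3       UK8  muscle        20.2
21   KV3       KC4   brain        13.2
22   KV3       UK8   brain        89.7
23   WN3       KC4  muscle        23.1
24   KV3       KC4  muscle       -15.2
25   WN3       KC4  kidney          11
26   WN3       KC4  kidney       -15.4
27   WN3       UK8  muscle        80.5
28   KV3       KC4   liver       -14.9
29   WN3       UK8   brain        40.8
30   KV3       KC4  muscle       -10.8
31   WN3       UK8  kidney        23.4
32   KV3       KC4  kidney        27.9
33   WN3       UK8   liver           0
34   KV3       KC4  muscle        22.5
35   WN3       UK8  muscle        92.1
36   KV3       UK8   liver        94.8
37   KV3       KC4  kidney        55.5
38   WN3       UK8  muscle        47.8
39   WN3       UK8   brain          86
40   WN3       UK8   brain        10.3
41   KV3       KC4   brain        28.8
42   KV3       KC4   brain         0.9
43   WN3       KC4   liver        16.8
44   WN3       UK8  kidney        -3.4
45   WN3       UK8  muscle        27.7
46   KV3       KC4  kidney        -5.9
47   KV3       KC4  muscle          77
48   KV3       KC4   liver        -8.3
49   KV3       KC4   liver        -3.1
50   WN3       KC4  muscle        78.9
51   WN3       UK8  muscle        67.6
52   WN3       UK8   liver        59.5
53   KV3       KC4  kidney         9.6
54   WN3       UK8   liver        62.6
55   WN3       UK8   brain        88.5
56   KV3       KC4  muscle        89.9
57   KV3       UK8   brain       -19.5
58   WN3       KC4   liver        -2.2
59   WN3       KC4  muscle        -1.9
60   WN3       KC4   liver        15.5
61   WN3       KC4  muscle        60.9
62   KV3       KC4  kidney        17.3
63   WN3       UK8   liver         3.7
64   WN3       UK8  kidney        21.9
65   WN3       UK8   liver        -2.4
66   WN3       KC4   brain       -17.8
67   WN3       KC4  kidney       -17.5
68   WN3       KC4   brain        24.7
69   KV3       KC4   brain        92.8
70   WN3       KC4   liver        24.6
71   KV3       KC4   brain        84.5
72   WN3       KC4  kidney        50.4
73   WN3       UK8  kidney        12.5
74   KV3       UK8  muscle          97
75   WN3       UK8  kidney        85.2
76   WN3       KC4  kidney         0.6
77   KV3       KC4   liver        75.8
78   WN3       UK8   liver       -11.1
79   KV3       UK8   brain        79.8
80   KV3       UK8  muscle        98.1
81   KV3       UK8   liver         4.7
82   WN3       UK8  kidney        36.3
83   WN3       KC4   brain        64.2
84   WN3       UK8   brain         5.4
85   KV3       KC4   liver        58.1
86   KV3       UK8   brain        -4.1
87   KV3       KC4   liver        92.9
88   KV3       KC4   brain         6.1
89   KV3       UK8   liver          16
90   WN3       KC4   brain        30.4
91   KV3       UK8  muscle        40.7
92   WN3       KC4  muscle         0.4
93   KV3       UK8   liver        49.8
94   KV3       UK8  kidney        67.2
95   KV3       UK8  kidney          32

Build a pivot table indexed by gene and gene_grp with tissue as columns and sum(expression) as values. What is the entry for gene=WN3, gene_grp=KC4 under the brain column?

Rows with gene=WN3, gene_grp=KC4 and tissue=brain: expression values are 56.2, 64.7, -17.8, 24.7, 64.2, 30.4.
56.2 + 64.7 + -17.8 + 24.7 + 64.2 + 30.4 = 222.4.

222.4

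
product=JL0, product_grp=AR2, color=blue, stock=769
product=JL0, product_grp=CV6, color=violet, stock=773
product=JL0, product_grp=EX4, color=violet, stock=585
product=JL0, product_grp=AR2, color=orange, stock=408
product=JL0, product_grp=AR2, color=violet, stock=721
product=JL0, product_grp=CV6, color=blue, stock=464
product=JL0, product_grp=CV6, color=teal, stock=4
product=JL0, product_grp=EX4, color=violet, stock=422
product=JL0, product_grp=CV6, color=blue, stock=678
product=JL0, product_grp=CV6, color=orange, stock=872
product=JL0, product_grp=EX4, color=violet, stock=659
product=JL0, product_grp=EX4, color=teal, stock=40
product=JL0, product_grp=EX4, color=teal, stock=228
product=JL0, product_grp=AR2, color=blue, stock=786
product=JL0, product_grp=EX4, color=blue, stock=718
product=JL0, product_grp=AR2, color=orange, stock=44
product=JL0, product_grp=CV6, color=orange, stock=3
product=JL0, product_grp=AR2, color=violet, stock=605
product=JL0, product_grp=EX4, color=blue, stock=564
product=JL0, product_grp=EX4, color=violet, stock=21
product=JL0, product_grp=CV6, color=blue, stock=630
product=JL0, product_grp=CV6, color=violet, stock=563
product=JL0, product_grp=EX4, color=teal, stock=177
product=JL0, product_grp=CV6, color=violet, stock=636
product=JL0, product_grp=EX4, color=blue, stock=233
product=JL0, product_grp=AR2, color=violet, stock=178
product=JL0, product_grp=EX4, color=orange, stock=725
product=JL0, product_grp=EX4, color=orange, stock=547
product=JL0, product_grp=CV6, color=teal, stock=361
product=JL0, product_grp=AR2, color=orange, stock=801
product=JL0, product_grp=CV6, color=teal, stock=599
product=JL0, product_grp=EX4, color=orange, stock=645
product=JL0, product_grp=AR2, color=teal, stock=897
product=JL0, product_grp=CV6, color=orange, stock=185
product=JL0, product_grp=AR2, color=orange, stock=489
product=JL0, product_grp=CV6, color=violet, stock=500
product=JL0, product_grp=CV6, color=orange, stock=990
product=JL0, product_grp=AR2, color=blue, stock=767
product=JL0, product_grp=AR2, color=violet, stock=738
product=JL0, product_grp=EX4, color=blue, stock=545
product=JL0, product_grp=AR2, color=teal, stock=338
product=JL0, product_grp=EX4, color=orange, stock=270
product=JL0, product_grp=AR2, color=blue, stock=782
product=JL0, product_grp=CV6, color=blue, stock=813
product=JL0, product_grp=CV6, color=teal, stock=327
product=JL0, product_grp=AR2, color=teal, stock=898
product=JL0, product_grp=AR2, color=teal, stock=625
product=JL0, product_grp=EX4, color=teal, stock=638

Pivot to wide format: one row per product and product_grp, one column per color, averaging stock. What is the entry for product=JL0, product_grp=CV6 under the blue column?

Rows with product=JL0, product_grp=CV6 and color=blue: stock values are 464, 678, 630, 813.
(464 + 678 + 630 + 813) / 4 = 646.25.

646.25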